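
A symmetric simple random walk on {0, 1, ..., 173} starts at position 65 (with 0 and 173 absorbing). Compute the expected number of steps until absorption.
E[τ | X_0 = 65] = 7020

Let v_k = E[τ | X_0 = k]. Boundary: v_0 = v_173 = 0. Recurrence: v_k = 1 + (v_{k-1} + v_{k+1})/2 for 1 ≤ k ≤ 172. The particular solution to v_k − (v_{k-1} + v_{k+1})/2 = 1 is v_k = −k^2. Adding homogeneous solution A + B k and matching boundaries gives v_k = k (173 − k). Substituting k = 65: v_65 = 65 · 108 = 7020.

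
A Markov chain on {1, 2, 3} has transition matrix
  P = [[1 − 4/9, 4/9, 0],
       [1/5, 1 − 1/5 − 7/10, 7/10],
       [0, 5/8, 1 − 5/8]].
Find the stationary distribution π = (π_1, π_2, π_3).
π = (45/257, 100/257, 112/257)

This is a birth-death chain on three states, which satisfies detailed balance: π_1 · P_{12} = π_2 · P_{21} and π_2 · P_{23} = π_3 · P_{32}.
From π_1 · 4/9 = π_2 · 1/5: π_2/π_1 = (4/9)/(1/5) = 20/9.
From π_2 · 7/10 = π_3 · 5/8: π_3/π_2 = (7/10)/(5/8) = 28/25.
Take π_1 proportional to 1; then unnormalized π = (1, 20/9, 112/45). Normalize by dividing by the sum 257/45:
  π = (45/257, 100/257, 112/257).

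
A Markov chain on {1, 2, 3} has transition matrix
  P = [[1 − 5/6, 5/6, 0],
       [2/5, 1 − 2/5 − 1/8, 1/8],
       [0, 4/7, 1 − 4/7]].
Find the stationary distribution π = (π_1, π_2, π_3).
π = (128/453, 800/1359, 175/1359)

This is a birth-death chain on three states, which satisfies detailed balance: π_1 · P_{12} = π_2 · P_{21} and π_2 · P_{23} = π_3 · P_{32}.
From π_1 · 5/6 = π_2 · 2/5: π_2/π_1 = (5/6)/(2/5) = 25/12.
From π_2 · 1/8 = π_3 · 4/7: π_3/π_2 = (1/8)/(4/7) = 7/32.
Take π_1 proportional to 1; then unnormalized π = (1, 25/12, 175/384). Normalize by dividing by the sum 453/128:
  π = (128/453, 800/1359, 175/1359).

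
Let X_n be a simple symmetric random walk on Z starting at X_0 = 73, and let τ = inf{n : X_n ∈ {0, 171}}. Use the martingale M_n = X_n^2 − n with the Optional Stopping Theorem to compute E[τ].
E[τ] = 7154

M_n = X_n^2 − n is a martingale (since E[X_{n+1}^2 | F_n] = X_n^2 + 1). By OST (τ has finite mean in a bounded region), E[M_τ] = E[M_0] = X_0^2 − 0 = 73^2 = 5329. Also E[M_τ] = E[X_τ^2] − E[τ]. The walk exits at 0 or 171, with P(hit 171 first) = 73/171, so E[X_τ^2] = 171^2 · 73/171 + 0 = 12483. Thus E[τ] = E[X_τ^2] − E[M_τ] = 12483 − 5329 = 7154 = 73(171 − 73) = 7154.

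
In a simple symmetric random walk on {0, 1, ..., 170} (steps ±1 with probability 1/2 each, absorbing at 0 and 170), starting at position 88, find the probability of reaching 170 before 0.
P(hit 170 before 0) = 88/170 = 44/85

Let u_k = P(hit 170 before 0 | start at k). Then u_0 = 0, u_170 = 1, and u_k = u_{k-1}/2 + u_{k+1}/2 for 1 ≤ k ≤ 169. This harmonic recurrence is solved by u_k = k/170, giving u_88 = 88/170 = 44/85.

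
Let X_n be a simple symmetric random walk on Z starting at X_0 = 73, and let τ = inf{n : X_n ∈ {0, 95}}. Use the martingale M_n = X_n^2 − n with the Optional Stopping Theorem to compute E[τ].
E[τ] = 1606

M_n = X_n^2 − n is a martingale (since E[X_{n+1}^2 | F_n] = X_n^2 + 1). By OST (τ has finite mean in a bounded region), E[M_τ] = E[M_0] = X_0^2 − 0 = 73^2 = 5329. Also E[M_τ] = E[X_τ^2] − E[τ]. The walk exits at 0 or 95, with P(hit 95 first) = 73/95, so E[X_τ^2] = 95^2 · 73/95 + 0 = 6935. Thus E[τ] = E[X_τ^2] − E[M_τ] = 6935 − 5329 = 1606 = 73(95 − 73) = 1606.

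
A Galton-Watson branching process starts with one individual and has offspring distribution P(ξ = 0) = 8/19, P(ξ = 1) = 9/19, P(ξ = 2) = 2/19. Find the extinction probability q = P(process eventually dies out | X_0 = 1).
q = 1

Mean offspring μ = 0·8/19 + 1·9/19 + 2·2/19 = 13/19 ≤ 1. For μ ≤ 1 with offspring not concentrated at 1, the Galton-Watson process goes extinct almost surely, so q = 1.
(Algebraic check: The pgf is f(s) = 8/19 + 9/19·s + 2/19·s². The extinction probability q is the smallest fixed point of f in [0, 1]. Setting s = f(s):
  2/19·s² + (9/19 − 1)·s + 8/19 = 0
  2/19·s² − (8/19 + 2/19)·s + 8/19 = 0
which factors as (s − 1)·(2/19·s − 8/19) = 0, giving roots s = 1 and s = (8/19)/(2/19) = 4. Since 4 ≥ 1, the smallest root in [0, 1] is s = 1.)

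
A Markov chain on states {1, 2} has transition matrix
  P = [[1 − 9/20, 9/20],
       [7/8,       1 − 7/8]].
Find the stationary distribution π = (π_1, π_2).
π_1 = 35/53, π_2 = 18/53

Solve πP = π with π_1 + π_2 = 1. From πP = π: π_1 · (1 − 9/20) + π_2 · 7/8 = π_1 ⇒ π_2 · 7/8 = π_1 · 9/20 ⇒ π_2/π_1 = (9/20)/(7/8) = 18/35. Together with π_1 + π_2 = 1:
  π_1 = (7/8)/(9/20 + 7/8) = (7/8)/(53/40) = 35/53,
  π_2 = (9/20)/(9/20 + 7/8) = (9/20)/(53/40) = 18/53.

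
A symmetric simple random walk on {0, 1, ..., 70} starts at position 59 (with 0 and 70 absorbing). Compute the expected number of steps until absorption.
E[τ | X_0 = 59] = 649

Let v_k = E[τ | X_0 = k]. Boundary: v_0 = v_70 = 0. Recurrence: v_k = 1 + (v_{k-1} + v_{k+1})/2 for 1 ≤ k ≤ 69. The particular solution to v_k − (v_{k-1} + v_{k+1})/2 = 1 is v_k = −k^2. Adding homogeneous solution A + B k and matching boundaries gives v_k = k (70 − k). Substituting k = 59: v_59 = 59 · 11 = 649.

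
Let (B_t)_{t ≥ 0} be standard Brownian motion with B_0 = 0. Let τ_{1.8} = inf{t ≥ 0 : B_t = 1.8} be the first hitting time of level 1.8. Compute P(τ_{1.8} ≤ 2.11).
P(τ_{1.8} ≤ 2.11) = 2(1 − Φ(1.8/√2.11)) = 2(1 − Φ(1.2392)) ≈ 0.2153

By the reflection principle for standard BM, P(τ_b ≤ t) = 2 · P(B_t ≥ b). Since B_t ~ N(0, t), P(B_t ≥ 1.8) = 1 − Φ(1.8/√t) = 1 − Φ(1.8/√2.11) = 1 − Φ(1.2392) ≈ 0.10764. Doubling: P(τ_{1.8} ≤ 2.11) ≈ 2 · 0.10764 = 0.21528 ≈ 0.2153.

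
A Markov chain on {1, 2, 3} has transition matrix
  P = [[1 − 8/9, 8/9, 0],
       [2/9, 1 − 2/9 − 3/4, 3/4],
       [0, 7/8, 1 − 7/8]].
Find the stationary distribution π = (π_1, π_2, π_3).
π = (7/59, 28/59, 24/59)

This is a birth-death chain on three states, which satisfies detailed balance: π_1 · P_{12} = π_2 · P_{21} and π_2 · P_{23} = π_3 · P_{32}.
From π_1 · 8/9 = π_2 · 2/9: π_2/π_1 = (8/9)/(2/9) = 4.
From π_2 · 3/4 = π_3 · 7/8: π_3/π_2 = (3/4)/(7/8) = 6/7.
Take π_1 proportional to 1; then unnormalized π = (1, 4, 24/7). Normalize by dividing by the sum 59/7:
  π = (7/59, 28/59, 24/59).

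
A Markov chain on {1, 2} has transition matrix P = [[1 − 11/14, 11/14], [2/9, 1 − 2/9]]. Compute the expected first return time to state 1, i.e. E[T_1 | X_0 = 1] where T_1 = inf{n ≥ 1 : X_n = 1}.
E[T_1 | X_0 = 1] = 1/π_1 = 127/28

For an irreducible recurrent Markov chain with stationary distribution π, E[T_i | X_0 = i] = 1/π_i (Kac's formula). Here π_1 = (2/9)/(11/14 + 2/9) = (2/9)/(127/126) = 28/127, so E[T_1 | X_0 = 1] = 1/π_1 = (11/14 + 2/9)/(2/9) = (127/126)/(2/9) = 127/28.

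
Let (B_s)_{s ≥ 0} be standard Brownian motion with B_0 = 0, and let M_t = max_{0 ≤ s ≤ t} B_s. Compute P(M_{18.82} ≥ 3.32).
P(M_{18.82} ≥ 3.32) = 2·P(B_{18.82} ≥ 3.32) = 2(1 − Φ(3.32/√18.82)) ≈ 0.4441

By the reflection principle for Brownian motion, P(M_t ≥ a) = 2 · P(B_t ≥ a) for a ≥ 0. Since B_t ~ N(0, t), P(B_t ≥ 3.32) = 1 − Φ(3.32/√t) = 1 − Φ(3.32/√18.82) = 1 − Φ(0.7653). So
  P(M_{18.82} ≥ 3.32) = 2(1 − Φ(0.7653)) ≈ 0.4441.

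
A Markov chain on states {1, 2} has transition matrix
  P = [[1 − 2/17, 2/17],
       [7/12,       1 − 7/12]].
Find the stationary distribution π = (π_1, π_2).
π_1 = 119/143, π_2 = 24/143

Solve πP = π with π_1 + π_2 = 1. From πP = π: π_1 · (1 − 2/17) + π_2 · 7/12 = π_1 ⇒ π_2 · 7/12 = π_1 · 2/17 ⇒ π_2/π_1 = (2/17)/(7/12) = 24/119. Together with π_1 + π_2 = 1:
  π_1 = (7/12)/(2/17 + 7/12) = (7/12)/(143/204) = 119/143,
  π_2 = (2/17)/(2/17 + 7/12) = (2/17)/(143/204) = 24/143.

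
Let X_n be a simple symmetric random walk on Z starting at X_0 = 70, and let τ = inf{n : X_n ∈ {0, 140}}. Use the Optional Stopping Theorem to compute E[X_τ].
E[X_τ] = 70

X_n is a martingale and τ is a bounded-mean stopping time (indeed τ is finite a.s. with bounded expectation since the walk is in a bounded region). By the OST, E[X_τ] = E[X_0] = 70. Equivalently: E[X_τ] = 140 · P(hit 140 first) + 0 · P(hit 0 first) = 140 · (70/140) = 70.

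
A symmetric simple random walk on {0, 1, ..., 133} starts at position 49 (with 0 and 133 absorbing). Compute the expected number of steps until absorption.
E[τ | X_0 = 49] = 4116

Let v_k = E[τ | X_0 = k]. Boundary: v_0 = v_133 = 0. Recurrence: v_k = 1 + (v_{k-1} + v_{k+1})/2 for 1 ≤ k ≤ 132. The particular solution to v_k − (v_{k-1} + v_{k+1})/2 = 1 is v_k = −k^2. Adding homogeneous solution A + B k and matching boundaries gives v_k = k (133 − k). Substituting k = 49: v_49 = 49 · 84 = 4116.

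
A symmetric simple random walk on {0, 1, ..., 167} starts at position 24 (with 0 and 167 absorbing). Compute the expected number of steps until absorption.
E[τ | X_0 = 24] = 3432

Let v_k = E[τ | X_0 = k]. Boundary: v_0 = v_167 = 0. Recurrence: v_k = 1 + (v_{k-1} + v_{k+1})/2 for 1 ≤ k ≤ 166. The particular solution to v_k − (v_{k-1} + v_{k+1})/2 = 1 is v_k = −k^2. Adding homogeneous solution A + B k and matching boundaries gives v_k = k (167 − k). Substituting k = 24: v_24 = 24 · 143 = 3432.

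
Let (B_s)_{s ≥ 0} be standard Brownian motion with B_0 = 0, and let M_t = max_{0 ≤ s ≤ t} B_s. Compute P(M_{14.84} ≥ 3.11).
P(M_{14.84} ≥ 3.11) = 2·P(B_{14.84} ≥ 3.11) = 2(1 − Φ(3.11/√14.84)) ≈ 0.4195

By the reflection principle for Brownian motion, P(M_t ≥ a) = 2 · P(B_t ≥ a) for a ≥ 0. Since B_t ~ N(0, t), P(B_t ≥ 3.11) = 1 − Φ(3.11/√t) = 1 − Φ(3.11/√14.84) = 1 − Φ(0.8073). So
  P(M_{14.84} ≥ 3.11) = 2(1 − Φ(0.8073)) ≈ 0.4195.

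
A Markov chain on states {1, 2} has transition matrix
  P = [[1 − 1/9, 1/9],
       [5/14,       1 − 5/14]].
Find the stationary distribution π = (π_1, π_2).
π_1 = 45/59, π_2 = 14/59

Solve πP = π with π_1 + π_2 = 1. From πP = π: π_1 · (1 − 1/9) + π_2 · 5/14 = π_1 ⇒ π_2 · 5/14 = π_1 · 1/9 ⇒ π_2/π_1 = (1/9)/(5/14) = 14/45. Together with π_1 + π_2 = 1:
  π_1 = (5/14)/(1/9 + 5/14) = (5/14)/(59/126) = 45/59,
  π_2 = (1/9)/(1/9 + 5/14) = (1/9)/(59/126) = 14/59.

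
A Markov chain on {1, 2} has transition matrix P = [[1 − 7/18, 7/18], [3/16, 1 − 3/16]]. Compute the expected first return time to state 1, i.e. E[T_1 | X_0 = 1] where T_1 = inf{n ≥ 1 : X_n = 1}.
E[T_1 | X_0 = 1] = 1/π_1 = 83/27

For an irreducible recurrent Markov chain with stationary distribution π, E[T_i | X_0 = i] = 1/π_i (Kac's formula). Here π_1 = (3/16)/(7/18 + 3/16) = (3/16)/(83/144) = 27/83, so E[T_1 | X_0 = 1] = 1/π_1 = (7/18 + 3/16)/(3/16) = (83/144)/(3/16) = 83/27.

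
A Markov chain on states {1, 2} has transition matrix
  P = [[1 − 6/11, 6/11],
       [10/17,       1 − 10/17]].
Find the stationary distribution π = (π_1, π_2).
π_1 = 55/106, π_2 = 51/106

Solve πP = π with π_1 + π_2 = 1. From πP = π: π_1 · (1 − 6/11) + π_2 · 10/17 = π_1 ⇒ π_2 · 10/17 = π_1 · 6/11 ⇒ π_2/π_1 = (6/11)/(10/17) = 51/55. Together with π_1 + π_2 = 1:
  π_1 = (10/17)/(6/11 + 10/17) = (10/17)/(212/187) = 55/106,
  π_2 = (6/11)/(6/11 + 10/17) = (6/11)/(212/187) = 51/106.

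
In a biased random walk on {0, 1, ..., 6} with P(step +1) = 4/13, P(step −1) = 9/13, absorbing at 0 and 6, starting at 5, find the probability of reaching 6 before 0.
P(hit 6 before 0) = (1 − (9/4)^5) / (1 − (9/4)^6) = 46420/105469

Let u_k denote P(reach 6 before 0 | start at k). Boundary: u_0 = 0, u_6 = 1. Recurrence: u_k = 4/13·u_{k+1} + 9/13·u_{k-1} for 1 ≤ k ≤ 5. Try u_k = A + B·r^k with r = q/p = (9/13)/(4/13) = 9/4. Substitution satisfies the recurrence; boundary conditions give:
  u_k = (1 − r^k) / (1 − r^N) = (1 − (9/4)^5) / (1 − (9/4)^6) = 46420/105469.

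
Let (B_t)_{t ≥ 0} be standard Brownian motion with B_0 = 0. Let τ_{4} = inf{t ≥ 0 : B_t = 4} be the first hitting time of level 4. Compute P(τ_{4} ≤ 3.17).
P(τ_{4} ≤ 3.17) = 2(1 − Φ(4/√3.17)) = 2(1 − Φ(2.2466)) ≈ 0.0247

By the reflection principle for standard BM, P(τ_b ≤ t) = 2 · P(B_t ≥ b). Since B_t ~ N(0, t), P(B_t ≥ 4) = 1 − Φ(4/√t) = 1 − Φ(4/√3.17) = 1 − Φ(2.2466) ≈ 0.01233. Doubling: P(τ_{4} ≤ 3.17) ≈ 2 · 0.01233 = 0.02466 ≈ 0.0247.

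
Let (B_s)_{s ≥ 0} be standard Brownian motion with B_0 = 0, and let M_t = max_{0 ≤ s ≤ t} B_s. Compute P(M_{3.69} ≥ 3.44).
P(M_{3.69} ≥ 3.44) = 2·P(B_{3.69} ≥ 3.44) = 2(1 − Φ(3.44/√3.69)) ≈ 0.0733

By the reflection principle for Brownian motion, P(M_t ≥ a) = 2 · P(B_t ≥ a) for a ≥ 0. Since B_t ~ N(0, t), P(B_t ≥ 3.44) = 1 − Φ(3.44/√t) = 1 − Φ(3.44/√3.69) = 1 − Φ(1.7908). So
  P(M_{3.69} ≥ 3.44) = 2(1 − Φ(1.7908)) ≈ 0.0733.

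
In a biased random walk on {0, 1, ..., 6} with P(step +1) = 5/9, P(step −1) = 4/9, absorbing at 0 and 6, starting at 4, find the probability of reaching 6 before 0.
P(hit 6 before 0) = (1 − (4/5)^4) / (1 − (4/5)^6) = 1025/1281

Let u_k denote P(reach 6 before 0 | start at k). Boundary: u_0 = 0, u_6 = 1. Recurrence: u_k = 5/9·u_{k+1} + 4/9·u_{k-1} for 1 ≤ k ≤ 5. Try u_k = A + B·r^k with r = q/p = (4/9)/(5/9) = 4/5. Substitution satisfies the recurrence; boundary conditions give:
  u_k = (1 − r^k) / (1 − r^N) = (1 − (4/5)^4) / (1 − (4/5)^6) = 1025/1281.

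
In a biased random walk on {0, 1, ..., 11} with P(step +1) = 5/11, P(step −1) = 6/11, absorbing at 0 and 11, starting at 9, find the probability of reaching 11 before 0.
P(hit 11 before 0) = (1 − (6/5)^9) / (1 − (6/5)^11) = 203114275/313968931

Let u_k denote P(reach 11 before 0 | start at k). Boundary: u_0 = 0, u_11 = 1. Recurrence: u_k = 5/11·u_{k+1} + 6/11·u_{k-1} for 1 ≤ k ≤ 10. Try u_k = A + B·r^k with r = q/p = (6/11)/(5/11) = 6/5. Substitution satisfies the recurrence; boundary conditions give:
  u_k = (1 − r^k) / (1 − r^N) = (1 − (6/5)^9) / (1 − (6/5)^11) = 203114275/313968931.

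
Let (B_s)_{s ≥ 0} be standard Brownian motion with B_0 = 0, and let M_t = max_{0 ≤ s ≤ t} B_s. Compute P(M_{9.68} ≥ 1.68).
P(M_{9.68} ≥ 1.68) = 2·P(B_{9.68} ≥ 1.68) = 2(1 − Φ(1.68/√9.68)) ≈ 0.5892

By the reflection principle for Brownian motion, P(M_t ≥ a) = 2 · P(B_t ≥ a) for a ≥ 0. Since B_t ~ N(0, t), P(B_t ≥ 1.68) = 1 − Φ(1.68/√t) = 1 − Φ(1.68/√9.68) = 1 − Φ(0.5400). So
  P(M_{9.68} ≥ 1.68) = 2(1 − Φ(0.5400)) ≈ 0.5892.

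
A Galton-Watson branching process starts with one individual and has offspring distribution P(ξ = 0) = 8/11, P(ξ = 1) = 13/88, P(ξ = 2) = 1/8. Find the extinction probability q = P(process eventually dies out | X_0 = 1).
q = 1

Mean offspring μ = 0·8/11 + 1·13/88 + 2·1/8 = 35/88 ≤ 1. For μ ≤ 1 with offspring not concentrated at 1, the Galton-Watson process goes extinct almost surely, so q = 1.
(Algebraic check: The pgf is f(s) = 8/11 + 13/88·s + 1/8·s². The extinction probability q is the smallest fixed point of f in [0, 1]. Setting s = f(s):
  1/8·s² + (13/88 − 1)·s + 8/11 = 0
  1/8·s² − (8/11 + 1/8)·s + 8/11 = 0
which factors as (s − 1)·(1/8·s − 8/11) = 0, giving roots s = 1 and s = (8/11)/(1/8) = 64/11. Since 64/11 ≥ 1, the smallest root in [0, 1] is s = 1.)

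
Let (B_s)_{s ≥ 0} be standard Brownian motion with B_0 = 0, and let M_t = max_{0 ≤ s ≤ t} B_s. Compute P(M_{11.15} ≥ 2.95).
P(M_{11.15} ≥ 2.95) = 2·P(B_{11.15} ≥ 2.95) = 2(1 − Φ(2.95/√11.15)) ≈ 0.3770

By the reflection principle for Brownian motion, P(M_t ≥ a) = 2 · P(B_t ≥ a) for a ≥ 0. Since B_t ~ N(0, t), P(B_t ≥ 2.95) = 1 − Φ(2.95/√t) = 1 − Φ(2.95/√11.15) = 1 − Φ(0.8835). So
  P(M_{11.15} ≥ 2.95) = 2(1 − Φ(0.8835)) ≈ 0.3770.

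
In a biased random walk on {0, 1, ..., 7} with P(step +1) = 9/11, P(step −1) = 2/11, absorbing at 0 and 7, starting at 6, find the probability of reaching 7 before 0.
P(hit 7 before 0) = (1 − (2/9)^6) / (1 − (2/9)^7) = 683199/683263

Let u_k denote P(reach 7 before 0 | start at k). Boundary: u_0 = 0, u_7 = 1. Recurrence: u_k = 9/11·u_{k+1} + 2/11·u_{k-1} for 1 ≤ k ≤ 6. Try u_k = A + B·r^k with r = q/p = (2/11)/(9/11) = 2/9. Substitution satisfies the recurrence; boundary conditions give:
  u_k = (1 − r^k) / (1 − r^N) = (1 − (2/9)^6) / (1 − (2/9)^7) = 683199/683263.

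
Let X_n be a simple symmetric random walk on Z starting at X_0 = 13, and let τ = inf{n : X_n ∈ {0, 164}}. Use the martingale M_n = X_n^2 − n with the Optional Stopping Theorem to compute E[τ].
E[τ] = 1963

M_n = X_n^2 − n is a martingale (since E[X_{n+1}^2 | F_n] = X_n^2 + 1). By OST (τ has finite mean in a bounded region), E[M_τ] = E[M_0] = X_0^2 − 0 = 13^2 = 169. Also E[M_τ] = E[X_τ^2] − E[τ]. The walk exits at 0 or 164, with P(hit 164 first) = 13/164, so E[X_τ^2] = 164^2 · 13/164 + 0 = 2132. Thus E[τ] = E[X_τ^2] − E[M_τ] = 2132 − 169 = 1963 = 13(164 − 13) = 1963.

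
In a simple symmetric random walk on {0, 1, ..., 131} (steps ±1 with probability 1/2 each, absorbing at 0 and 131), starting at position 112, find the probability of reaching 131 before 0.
P(hit 131 before 0) = 112/131

Let u_k = P(hit 131 before 0 | start at k). Then u_0 = 0, u_131 = 1, and u_k = u_{k-1}/2 + u_{k+1}/2 for 1 ≤ k ≤ 130. This harmonic recurrence is solved by u_k = k/131, giving u_112 = 112/131.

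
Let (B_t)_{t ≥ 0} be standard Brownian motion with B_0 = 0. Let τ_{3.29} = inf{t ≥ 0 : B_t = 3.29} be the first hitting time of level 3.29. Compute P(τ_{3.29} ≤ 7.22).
P(τ_{3.29} ≤ 7.22) = 2(1 − Φ(3.29/√7.22)) = 2(1 − Φ(1.2244)) ≈ 0.2208

By the reflection principle for standard BM, P(τ_b ≤ t) = 2 · P(B_t ≥ b). Since B_t ~ N(0, t), P(B_t ≥ 3.29) = 1 − Φ(3.29/√t) = 1 − Φ(3.29/√7.22) = 1 − Φ(1.2244) ≈ 0.11040. Doubling: P(τ_{3.29} ≤ 7.22) ≈ 2 · 0.11040 = 0.22080 ≈ 0.2208.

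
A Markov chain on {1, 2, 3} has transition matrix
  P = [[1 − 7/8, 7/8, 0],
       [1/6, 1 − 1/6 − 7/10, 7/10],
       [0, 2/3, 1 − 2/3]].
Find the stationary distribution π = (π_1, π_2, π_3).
π = (80/941, 420/941, 441/941)

This is a birth-death chain on three states, which satisfies detailed balance: π_1 · P_{12} = π_2 · P_{21} and π_2 · P_{23} = π_3 · P_{32}.
From π_1 · 7/8 = π_2 · 1/6: π_2/π_1 = (7/8)/(1/6) = 21/4.
From π_2 · 7/10 = π_3 · 2/3: π_3/π_2 = (7/10)/(2/3) = 21/20.
Take π_1 proportional to 1; then unnormalized π = (1, 21/4, 441/80). Normalize by dividing by the sum 941/80:
  π = (80/941, 420/941, 441/941).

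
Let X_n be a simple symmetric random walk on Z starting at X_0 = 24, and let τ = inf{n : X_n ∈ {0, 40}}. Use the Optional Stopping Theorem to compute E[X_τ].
E[X_τ] = 24

X_n is a martingale and τ is a bounded-mean stopping time (indeed τ is finite a.s. with bounded expectation since the walk is in a bounded region). By the OST, E[X_τ] = E[X_0] = 24. Equivalently: E[X_τ] = 40 · P(hit 40 first) + 0 · P(hit 0 first) = 40 · (24/40) = 24.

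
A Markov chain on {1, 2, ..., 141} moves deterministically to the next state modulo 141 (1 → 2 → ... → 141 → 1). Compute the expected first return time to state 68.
E[T_68 | X_0 = 68] = 141

The chain cycles deterministically, so starting at state 68 it returns in exactly 141 steps. Equivalently, the stationary distribution is uniform π_j = 1/141 for every state j, so by Kac's formula E[T_68] = 1/π_68 = 141.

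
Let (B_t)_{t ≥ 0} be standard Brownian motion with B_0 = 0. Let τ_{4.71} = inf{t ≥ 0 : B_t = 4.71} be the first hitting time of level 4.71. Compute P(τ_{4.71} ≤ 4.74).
P(τ_{4.71} ≤ 4.74) = 2(1 − Φ(4.71/√4.74)) = 2(1 − Φ(2.1634)) ≈ 0.0305

By the reflection principle for standard BM, P(τ_b ≤ t) = 2 · P(B_t ≥ b). Since B_t ~ N(0, t), P(B_t ≥ 4.71) = 1 − Φ(4.71/√t) = 1 − Φ(4.71/√4.74) = 1 − Φ(2.1634) ≈ 0.01526. Doubling: P(τ_{4.71} ≤ 4.74) ≈ 2 · 0.01526 = 0.03052 ≈ 0.0305.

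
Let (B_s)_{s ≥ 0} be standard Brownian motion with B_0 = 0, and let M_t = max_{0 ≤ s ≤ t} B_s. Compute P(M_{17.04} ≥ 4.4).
P(M_{17.04} ≥ 4.4) = 2·P(B_{17.04} ≥ 4.4) = 2(1 − Φ(4.4/√17.04)) ≈ 0.2865

By the reflection principle for Brownian motion, P(M_t ≥ a) = 2 · P(B_t ≥ a) for a ≥ 0. Since B_t ~ N(0, t), P(B_t ≥ 4.4) = 1 − Φ(4.4/√t) = 1 − Φ(4.4/√17.04) = 1 − Φ(1.0659). So
  P(M_{17.04} ≥ 4.4) = 2(1 − Φ(1.0659)) ≈ 0.2865.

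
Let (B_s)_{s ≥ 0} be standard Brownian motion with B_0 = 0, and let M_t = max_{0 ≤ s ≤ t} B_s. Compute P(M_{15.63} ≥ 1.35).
P(M_{15.63} ≥ 1.35) = 2·P(B_{15.63} ≥ 1.35) = 2(1 − Φ(1.35/√15.63)) ≈ 0.7327

By the reflection principle for Brownian motion, P(M_t ≥ a) = 2 · P(B_t ≥ a) for a ≥ 0. Since B_t ~ N(0, t), P(B_t ≥ 1.35) = 1 − Φ(1.35/√t) = 1 − Φ(1.35/√15.63) = 1 − Φ(0.3415). So
  P(M_{15.63} ≥ 1.35) = 2(1 − Φ(0.3415)) ≈ 0.7327.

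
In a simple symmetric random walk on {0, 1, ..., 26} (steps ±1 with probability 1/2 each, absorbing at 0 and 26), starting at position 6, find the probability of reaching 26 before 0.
P(hit 26 before 0) = 6/26 = 3/13

Let u_k = P(hit 26 before 0 | start at k). Then u_0 = 0, u_26 = 1, and u_k = u_{k-1}/2 + u_{k+1}/2 for 1 ≤ k ≤ 25. This harmonic recurrence is solved by u_k = k/26, giving u_6 = 6/26 = 3/13.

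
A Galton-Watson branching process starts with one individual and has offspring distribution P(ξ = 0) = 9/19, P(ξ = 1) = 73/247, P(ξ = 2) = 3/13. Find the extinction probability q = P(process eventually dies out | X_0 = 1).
q = 1

Mean offspring μ = 0·9/19 + 1·73/247 + 2·3/13 = 187/247 ≤ 1. For μ ≤ 1 with offspring not concentrated at 1, the Galton-Watson process goes extinct almost surely, so q = 1.
(Algebraic check: The pgf is f(s) = 9/19 + 73/247·s + 3/13·s². The extinction probability q is the smallest fixed point of f in [0, 1]. Setting s = f(s):
  3/13·s² + (73/247 − 1)·s + 9/19 = 0
  3/13·s² − (9/19 + 3/13)·s + 9/19 = 0
which factors as (s − 1)·(3/13·s − 9/19) = 0, giving roots s = 1 and s = (9/19)/(3/13) = 39/19. Since 39/19 ≥ 1, the smallest root in [0, 1] is s = 1.)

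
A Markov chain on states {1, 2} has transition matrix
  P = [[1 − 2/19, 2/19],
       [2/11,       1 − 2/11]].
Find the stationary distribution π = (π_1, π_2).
π_1 = 19/30, π_2 = 11/30

Solve πP = π with π_1 + π_2 = 1. From πP = π: π_1 · (1 − 2/19) + π_2 · 2/11 = π_1 ⇒ π_2 · 2/11 = π_1 · 2/19 ⇒ π_2/π_1 = (2/19)/(2/11) = 11/19. Together with π_1 + π_2 = 1:
  π_1 = (2/11)/(2/19 + 2/11) = (2/11)/(60/209) = 19/30,
  π_2 = (2/19)/(2/19 + 2/11) = (2/19)/(60/209) = 11/30.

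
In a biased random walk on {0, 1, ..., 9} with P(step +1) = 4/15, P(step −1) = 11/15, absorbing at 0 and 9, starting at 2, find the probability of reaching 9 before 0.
P(hit 9 before 0) = (1 − (11/4)^2) / (1 − (11/4)^9) = 245760/336812221

Let u_k denote P(reach 9 before 0 | start at k). Boundary: u_0 = 0, u_9 = 1. Recurrence: u_k = 4/15·u_{k+1} + 11/15·u_{k-1} for 1 ≤ k ≤ 8. Try u_k = A + B·r^k with r = q/p = (11/15)/(4/15) = 11/4. Substitution satisfies the recurrence; boundary conditions give:
  u_k = (1 − r^k) / (1 − r^N) = (1 − (11/4)^2) / (1 − (11/4)^9) = 245760/336812221.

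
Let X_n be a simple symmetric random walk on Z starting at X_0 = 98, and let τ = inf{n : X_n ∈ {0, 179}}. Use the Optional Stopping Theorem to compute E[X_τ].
E[X_τ] = 98

X_n is a martingale and τ is a bounded-mean stopping time (indeed τ is finite a.s. with bounded expectation since the walk is in a bounded region). By the OST, E[X_τ] = E[X_0] = 98. Equivalently: E[X_τ] = 179 · P(hit 179 first) + 0 · P(hit 0 first) = 179 · (98/179) = 98.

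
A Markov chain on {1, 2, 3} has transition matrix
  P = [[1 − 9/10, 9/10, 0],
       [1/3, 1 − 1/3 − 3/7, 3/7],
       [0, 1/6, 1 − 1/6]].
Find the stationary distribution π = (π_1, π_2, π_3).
π = (14/149, 189/745, 486/745)

This is a birth-death chain on three states, which satisfies detailed balance: π_1 · P_{12} = π_2 · P_{21} and π_2 · P_{23} = π_3 · P_{32}.
From π_1 · 9/10 = π_2 · 1/3: π_2/π_1 = (9/10)/(1/3) = 27/10.
From π_2 · 3/7 = π_3 · 1/6: π_3/π_2 = (3/7)/(1/6) = 18/7.
Take π_1 proportional to 1; then unnormalized π = (1, 27/10, 243/35). Normalize by dividing by the sum 149/14:
  π = (14/149, 189/745, 486/745).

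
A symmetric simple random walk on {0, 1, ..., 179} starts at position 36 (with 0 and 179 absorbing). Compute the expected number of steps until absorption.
E[τ | X_0 = 36] = 5148

Let v_k = E[τ | X_0 = k]. Boundary: v_0 = v_179 = 0. Recurrence: v_k = 1 + (v_{k-1} + v_{k+1})/2 for 1 ≤ k ≤ 178. The particular solution to v_k − (v_{k-1} + v_{k+1})/2 = 1 is v_k = −k^2. Adding homogeneous solution A + B k and matching boundaries gives v_k = k (179 − k). Substituting k = 36: v_36 = 36 · 143 = 5148.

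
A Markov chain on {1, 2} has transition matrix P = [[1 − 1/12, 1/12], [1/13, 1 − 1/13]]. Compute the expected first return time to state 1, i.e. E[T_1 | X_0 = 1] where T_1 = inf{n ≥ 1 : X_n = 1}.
E[T_1 | X_0 = 1] = 1/π_1 = 25/12

For an irreducible recurrent Markov chain with stationary distribution π, E[T_i | X_0 = i] = 1/π_i (Kac's formula). Here π_1 = (1/13)/(1/12 + 1/13) = (1/13)/(25/156) = 12/25, so E[T_1 | X_0 = 1] = 1/π_1 = (1/12 + 1/13)/(1/13) = (25/156)/(1/13) = 25/12.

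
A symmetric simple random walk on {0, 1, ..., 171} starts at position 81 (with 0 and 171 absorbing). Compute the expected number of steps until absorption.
E[τ | X_0 = 81] = 7290

Let v_k = E[τ | X_0 = k]. Boundary: v_0 = v_171 = 0. Recurrence: v_k = 1 + (v_{k-1} + v_{k+1})/2 for 1 ≤ k ≤ 170. The particular solution to v_k − (v_{k-1} + v_{k+1})/2 = 1 is v_k = −k^2. Adding homogeneous solution A + B k and matching boundaries gives v_k = k (171 − k). Substituting k = 81: v_81 = 81 · 90 = 7290.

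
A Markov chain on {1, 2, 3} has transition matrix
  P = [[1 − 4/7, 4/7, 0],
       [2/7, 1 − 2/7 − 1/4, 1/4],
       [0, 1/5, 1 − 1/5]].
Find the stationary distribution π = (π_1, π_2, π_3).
π = (2/11, 4/11, 5/11)

This is a birth-death chain on three states, which satisfies detailed balance: π_1 · P_{12} = π_2 · P_{21} and π_2 · P_{23} = π_3 · P_{32}.
From π_1 · 4/7 = π_2 · 2/7: π_2/π_1 = (4/7)/(2/7) = 2.
From π_2 · 1/4 = π_3 · 1/5: π_3/π_2 = (1/4)/(1/5) = 5/4.
Take π_1 proportional to 1; then unnormalized π = (1, 2, 5/2). Normalize by dividing by the sum 11/2:
  π = (2/11, 4/11, 5/11).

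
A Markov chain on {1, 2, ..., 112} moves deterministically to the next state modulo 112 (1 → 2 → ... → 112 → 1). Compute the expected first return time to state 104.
E[T_104 | X_0 = 104] = 112

The chain cycles deterministically, so starting at state 104 it returns in exactly 112 steps. Equivalently, the stationary distribution is uniform π_j = 1/112 for every state j, so by Kac's formula E[T_104] = 1/π_104 = 112.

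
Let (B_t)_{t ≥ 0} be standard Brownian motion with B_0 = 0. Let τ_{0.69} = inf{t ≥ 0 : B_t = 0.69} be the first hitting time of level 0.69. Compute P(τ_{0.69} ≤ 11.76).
P(τ_{0.69} ≤ 11.76) = 2(1 − Φ(0.69/√11.76)) = 2(1 − Φ(0.2012)) ≈ 0.8405

By the reflection principle for standard BM, P(τ_b ≤ t) = 2 · P(B_t ≥ b). Since B_t ~ N(0, t), P(B_t ≥ 0.69) = 1 − Φ(0.69/√t) = 1 − Φ(0.69/√11.76) = 1 − Φ(0.2012) ≈ 0.42027. Doubling: P(τ_{0.69} ≤ 11.76) ≈ 2 · 0.42027 = 0.84054 ≈ 0.8405.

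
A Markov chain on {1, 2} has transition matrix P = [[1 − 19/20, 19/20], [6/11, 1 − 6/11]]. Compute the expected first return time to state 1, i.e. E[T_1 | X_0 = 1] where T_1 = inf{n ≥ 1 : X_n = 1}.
E[T_1 | X_0 = 1] = 1/π_1 = 329/120

For an irreducible recurrent Markov chain with stationary distribution π, E[T_i | X_0 = i] = 1/π_i (Kac's formula). Here π_1 = (6/11)/(19/20 + 6/11) = (6/11)/(329/220) = 120/329, so E[T_1 | X_0 = 1] = 1/π_1 = (19/20 + 6/11)/(6/11) = (329/220)/(6/11) = 329/120.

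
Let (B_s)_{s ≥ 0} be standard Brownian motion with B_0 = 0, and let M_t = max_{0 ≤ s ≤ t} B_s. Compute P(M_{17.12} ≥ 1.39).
P(M_{17.12} ≥ 1.39) = 2·P(B_{17.12} ≥ 1.39) = 2(1 − Φ(1.39/√17.12)) ≈ 0.7369

By the reflection principle for Brownian motion, P(M_t ≥ a) = 2 · P(B_t ≥ a) for a ≥ 0. Since B_t ~ N(0, t), P(B_t ≥ 1.39) = 1 − Φ(1.39/√t) = 1 − Φ(1.39/√17.12) = 1 − Φ(0.3359). So
  P(M_{17.12} ≥ 1.39) = 2(1 − Φ(0.3359)) ≈ 0.7369.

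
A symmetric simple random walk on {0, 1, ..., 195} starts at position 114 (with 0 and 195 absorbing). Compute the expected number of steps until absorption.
E[τ | X_0 = 114] = 9234

Let v_k = E[τ | X_0 = k]. Boundary: v_0 = v_195 = 0. Recurrence: v_k = 1 + (v_{k-1} + v_{k+1})/2 for 1 ≤ k ≤ 194. The particular solution to v_k − (v_{k-1} + v_{k+1})/2 = 1 is v_k = −k^2. Adding homogeneous solution A + B k and matching boundaries gives v_k = k (195 − k). Substituting k = 114: v_114 = 114 · 81 = 9234.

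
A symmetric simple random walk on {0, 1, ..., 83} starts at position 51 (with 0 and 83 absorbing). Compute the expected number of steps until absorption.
E[τ | X_0 = 51] = 1632

Let v_k = E[τ | X_0 = k]. Boundary: v_0 = v_83 = 0. Recurrence: v_k = 1 + (v_{k-1} + v_{k+1})/2 for 1 ≤ k ≤ 82. The particular solution to v_k − (v_{k-1} + v_{k+1})/2 = 1 is v_k = −k^2. Adding homogeneous solution A + B k and matching boundaries gives v_k = k (83 − k). Substituting k = 51: v_51 = 51 · 32 = 1632.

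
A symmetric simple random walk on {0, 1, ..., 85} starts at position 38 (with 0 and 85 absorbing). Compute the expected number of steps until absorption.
E[τ | X_0 = 38] = 1786

Let v_k = E[τ | X_0 = k]. Boundary: v_0 = v_85 = 0. Recurrence: v_k = 1 + (v_{k-1} + v_{k+1})/2 for 1 ≤ k ≤ 84. The particular solution to v_k − (v_{k-1} + v_{k+1})/2 = 1 is v_k = −k^2. Adding homogeneous solution A + B k and matching boundaries gives v_k = k (85 − k). Substituting k = 38: v_38 = 38 · 47 = 1786.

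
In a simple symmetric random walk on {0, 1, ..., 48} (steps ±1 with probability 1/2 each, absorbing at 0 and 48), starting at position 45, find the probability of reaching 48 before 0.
P(hit 48 before 0) = 45/48 = 15/16

Let u_k = P(hit 48 before 0 | start at k). Then u_0 = 0, u_48 = 1, and u_k = u_{k-1}/2 + u_{k+1}/2 for 1 ≤ k ≤ 47. This harmonic recurrence is solved by u_k = k/48, giving u_45 = 45/48 = 15/16.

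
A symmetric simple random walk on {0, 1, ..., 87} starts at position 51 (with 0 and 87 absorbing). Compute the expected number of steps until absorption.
E[τ | X_0 = 51] = 1836

Let v_k = E[τ | X_0 = k]. Boundary: v_0 = v_87 = 0. Recurrence: v_k = 1 + (v_{k-1} + v_{k+1})/2 for 1 ≤ k ≤ 86. The particular solution to v_k − (v_{k-1} + v_{k+1})/2 = 1 is v_k = −k^2. Adding homogeneous solution A + B k and matching boundaries gives v_k = k (87 − k). Substituting k = 51: v_51 = 51 · 36 = 1836.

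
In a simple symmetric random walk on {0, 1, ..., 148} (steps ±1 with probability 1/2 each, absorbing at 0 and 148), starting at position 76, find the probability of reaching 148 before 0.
P(hit 148 before 0) = 76/148 = 19/37

Let u_k = P(hit 148 before 0 | start at k). Then u_0 = 0, u_148 = 1, and u_k = u_{k-1}/2 + u_{k+1}/2 for 1 ≤ k ≤ 147. This harmonic recurrence is solved by u_k = k/148, giving u_76 = 76/148 = 19/37.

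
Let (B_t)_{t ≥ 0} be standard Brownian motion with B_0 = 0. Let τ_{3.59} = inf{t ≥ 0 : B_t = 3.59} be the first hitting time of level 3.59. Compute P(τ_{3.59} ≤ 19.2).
P(τ_{3.59} ≤ 19.2) = 2(1 − Φ(3.59/√19.2)) = 2(1 − Φ(0.8193)) ≈ 0.4126

By the reflection principle for standard BM, P(τ_b ≤ t) = 2 · P(B_t ≥ b). Since B_t ~ N(0, t), P(B_t ≥ 3.59) = 1 − Φ(3.59/√t) = 1 − Φ(3.59/√19.2) = 1 − Φ(0.8193) ≈ 0.20631. Doubling: P(τ_{3.59} ≤ 19.2) ≈ 2 · 0.20631 = 0.41262 ≈ 0.4126.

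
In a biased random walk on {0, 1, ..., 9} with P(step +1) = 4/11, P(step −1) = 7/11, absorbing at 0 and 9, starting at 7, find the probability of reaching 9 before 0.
P(hit 9 before 0) = (1 − (7/4)^7) / (1 − (7/4)^9) = 4304848/13363821

Let u_k denote P(reach 9 before 0 | start at k). Boundary: u_0 = 0, u_9 = 1. Recurrence: u_k = 4/11·u_{k+1} + 7/11·u_{k-1} for 1 ≤ k ≤ 8. Try u_k = A + B·r^k with r = q/p = (7/11)/(4/11) = 7/4. Substitution satisfies the recurrence; boundary conditions give:
  u_k = (1 − r^k) / (1 − r^N) = (1 − (7/4)^7) / (1 − (7/4)^9) = 4304848/13363821.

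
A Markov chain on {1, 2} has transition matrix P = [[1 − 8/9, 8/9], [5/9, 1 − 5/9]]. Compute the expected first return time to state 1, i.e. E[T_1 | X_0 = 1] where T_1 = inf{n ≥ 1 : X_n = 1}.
E[T_1 | X_0 = 1] = 1/π_1 = 13/5

For an irreducible recurrent Markov chain with stationary distribution π, E[T_i | X_0 = i] = 1/π_i (Kac's formula). Here π_1 = (5/9)/(8/9 + 5/9) = (5/9)/(13/9) = 5/13, so E[T_1 | X_0 = 1] = 1/π_1 = (8/9 + 5/9)/(5/9) = (13/9)/(5/9) = 13/5.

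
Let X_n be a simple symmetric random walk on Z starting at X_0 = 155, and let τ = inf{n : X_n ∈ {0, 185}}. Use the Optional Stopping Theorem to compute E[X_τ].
E[X_τ] = 155

X_n is a martingale and τ is a bounded-mean stopping time (indeed τ is finite a.s. with bounded expectation since the walk is in a bounded region). By the OST, E[X_τ] = E[X_0] = 155. Equivalently: E[X_τ] = 185 · P(hit 185 first) + 0 · P(hit 0 first) = 185 · (155/185) = 155.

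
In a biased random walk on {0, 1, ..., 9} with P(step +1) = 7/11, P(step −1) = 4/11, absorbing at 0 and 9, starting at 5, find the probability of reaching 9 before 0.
P(hit 9 before 0) = (1 − (4/7)^5) / (1 − (4/7)^9) = 12631661/13363821

Let u_k denote P(reach 9 before 0 | start at k). Boundary: u_0 = 0, u_9 = 1. Recurrence: u_k = 7/11·u_{k+1} + 4/11·u_{k-1} for 1 ≤ k ≤ 8. Try u_k = A + B·r^k with r = q/p = (4/11)/(7/11) = 4/7. Substitution satisfies the recurrence; boundary conditions give:
  u_k = (1 − r^k) / (1 − r^N) = (1 − (4/7)^5) / (1 − (4/7)^9) = 12631661/13363821.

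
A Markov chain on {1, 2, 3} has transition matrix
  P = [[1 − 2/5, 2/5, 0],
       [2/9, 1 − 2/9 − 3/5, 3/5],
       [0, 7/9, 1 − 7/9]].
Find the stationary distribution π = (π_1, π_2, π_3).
π = (175/733, 315/733, 243/733)

This is a birth-death chain on three states, which satisfies detailed balance: π_1 · P_{12} = π_2 · P_{21} and π_2 · P_{23} = π_3 · P_{32}.
From π_1 · 2/5 = π_2 · 2/9: π_2/π_1 = (2/5)/(2/9) = 9/5.
From π_2 · 3/5 = π_3 · 7/9: π_3/π_2 = (3/5)/(7/9) = 27/35.
Take π_1 proportional to 1; then unnormalized π = (1, 9/5, 243/175). Normalize by dividing by the sum 733/175:
  π = (175/733, 315/733, 243/733).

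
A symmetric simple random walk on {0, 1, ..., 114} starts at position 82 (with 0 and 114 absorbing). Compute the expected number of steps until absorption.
E[τ | X_0 = 82] = 2624

Let v_k = E[τ | X_0 = k]. Boundary: v_0 = v_114 = 0. Recurrence: v_k = 1 + (v_{k-1} + v_{k+1})/2 for 1 ≤ k ≤ 113. The particular solution to v_k − (v_{k-1} + v_{k+1})/2 = 1 is v_k = −k^2. Adding homogeneous solution A + B k and matching boundaries gives v_k = k (114 − k). Substituting k = 82: v_82 = 82 · 32 = 2624.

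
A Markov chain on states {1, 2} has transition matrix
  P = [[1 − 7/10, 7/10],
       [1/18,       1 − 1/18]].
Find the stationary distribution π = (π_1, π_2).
π_1 = 5/68, π_2 = 63/68

Solve πP = π with π_1 + π_2 = 1. From πP = π: π_1 · (1 − 7/10) + π_2 · 1/18 = π_1 ⇒ π_2 · 1/18 = π_1 · 7/10 ⇒ π_2/π_1 = (7/10)/(1/18) = 63/5. Together with π_1 + π_2 = 1:
  π_1 = (1/18)/(7/10 + 1/18) = (1/18)/(34/45) = 5/68,
  π_2 = (7/10)/(7/10 + 1/18) = (7/10)/(34/45) = 63/68.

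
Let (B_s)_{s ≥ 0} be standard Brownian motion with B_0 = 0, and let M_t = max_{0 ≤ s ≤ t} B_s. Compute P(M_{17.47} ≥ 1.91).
P(M_{17.47} ≥ 1.91) = 2·P(B_{17.47} ≥ 1.91) = 2(1 − Φ(1.91/√17.47)) ≈ 0.6477

By the reflection principle for Brownian motion, P(M_t ≥ a) = 2 · P(B_t ≥ a) for a ≥ 0. Since B_t ~ N(0, t), P(B_t ≥ 1.91) = 1 − Φ(1.91/√t) = 1 − Φ(1.91/√17.47) = 1 − Φ(0.4570). So
  P(M_{17.47} ≥ 1.91) = 2(1 − Φ(0.4570)) ≈ 0.6477.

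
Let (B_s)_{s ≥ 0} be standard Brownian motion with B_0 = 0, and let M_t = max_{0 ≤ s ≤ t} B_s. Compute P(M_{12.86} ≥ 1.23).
P(M_{12.86} ≥ 1.23) = 2·P(B_{12.86} ≥ 1.23) = 2(1 − Φ(1.23/√12.86)) ≈ 0.7316

By the reflection principle for Brownian motion, P(M_t ≥ a) = 2 · P(B_t ≥ a) for a ≥ 0. Since B_t ~ N(0, t), P(B_t ≥ 1.23) = 1 − Φ(1.23/√t) = 1 − Φ(1.23/√12.86) = 1 − Φ(0.3430). So
  P(M_{12.86} ≥ 1.23) = 2(1 − Φ(0.3430)) ≈ 0.7316.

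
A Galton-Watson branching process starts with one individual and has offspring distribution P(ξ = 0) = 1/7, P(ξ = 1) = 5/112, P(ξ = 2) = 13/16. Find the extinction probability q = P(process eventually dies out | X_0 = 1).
q = 16/91

The pgf is f(s) = 1/7 + 5/112·s + 13/16·s². The extinction probability q is the smallest fixed point of f in [0, 1]. Setting s = f(s):
  13/16·s² + (5/112 − 1)·s + 1/7 = 0
  13/16·s² − (1/7 + 13/16)·s + 1/7 = 0
which factors as (s − 1)·(13/16·s − 1/7) = 0, giving roots s = 1 and s = (1/7)/(13/16) = 16/91.
Mean offspring μ = 5/112 + 2·13/16 = 187/112 > 1 (supercritical), so q < 1. The extinction probability is the smaller root: q = (1/7)/(13/16) = 16/91.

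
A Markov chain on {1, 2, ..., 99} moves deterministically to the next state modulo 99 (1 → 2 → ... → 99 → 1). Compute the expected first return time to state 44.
E[T_44 | X_0 = 44] = 99

The chain cycles deterministically, so starting at state 44 it returns in exactly 99 steps. Equivalently, the stationary distribution is uniform π_j = 1/99 for every state j, so by Kac's formula E[T_44] = 1/π_44 = 99.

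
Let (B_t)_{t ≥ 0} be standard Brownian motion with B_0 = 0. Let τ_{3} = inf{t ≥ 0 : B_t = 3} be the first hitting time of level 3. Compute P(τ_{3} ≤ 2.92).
P(τ_{3} ≤ 2.92) = 2(1 − Φ(3/√2.92)) = 2(1 − Φ(1.7556)) ≈ 0.0792

By the reflection principle for standard BM, P(τ_b ≤ t) = 2 · P(B_t ≥ b). Since B_t ~ N(0, t), P(B_t ≥ 3) = 1 − Φ(3/√t) = 1 − Φ(3/√2.92) = 1 − Φ(1.7556) ≈ 0.03958. Doubling: P(τ_{3} ≤ 2.92) ≈ 2 · 0.03958 = 0.07916 ≈ 0.0792.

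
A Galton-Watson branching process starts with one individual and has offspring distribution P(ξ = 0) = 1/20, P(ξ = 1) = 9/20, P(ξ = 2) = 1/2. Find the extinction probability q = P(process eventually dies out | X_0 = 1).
q = 1/10

The pgf is f(s) = 1/20 + 9/20·s + 1/2·s². The extinction probability q is the smallest fixed point of f in [0, 1]. Setting s = f(s):
  1/2·s² + (9/20 − 1)·s + 1/20 = 0
  1/2·s² − (1/20 + 1/2)·s + 1/20 = 0
which factors as (s − 1)·(1/2·s − 1/20) = 0, giving roots s = 1 and s = (1/20)/(1/2) = 1/10.
Mean offspring μ = 9/20 + 2·1/2 = 29/20 > 1 (supercritical), so q < 1. The extinction probability is the smaller root: q = (1/20)/(1/2) = 1/10.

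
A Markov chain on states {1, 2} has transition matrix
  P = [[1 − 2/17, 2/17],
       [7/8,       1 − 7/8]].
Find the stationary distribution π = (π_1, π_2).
π_1 = 119/135, π_2 = 16/135

Solve πP = π with π_1 + π_2 = 1. From πP = π: π_1 · (1 − 2/17) + π_2 · 7/8 = π_1 ⇒ π_2 · 7/8 = π_1 · 2/17 ⇒ π_2/π_1 = (2/17)/(7/8) = 16/119. Together with π_1 + π_2 = 1:
  π_1 = (7/8)/(2/17 + 7/8) = (7/8)/(135/136) = 119/135,
  π_2 = (2/17)/(2/17 + 7/8) = (2/17)/(135/136) = 16/135.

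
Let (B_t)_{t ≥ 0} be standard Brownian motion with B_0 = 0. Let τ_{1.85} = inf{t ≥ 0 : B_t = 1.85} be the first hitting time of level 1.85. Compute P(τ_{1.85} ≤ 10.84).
P(τ_{1.85} ≤ 10.84) = 2(1 − Φ(1.85/√10.84)) = 2(1 − Φ(0.5619)) ≈ 0.5742

By the reflection principle for standard BM, P(τ_b ≤ t) = 2 · P(B_t ≥ b). Since B_t ~ N(0, t), P(B_t ≥ 1.85) = 1 − Φ(1.85/√t) = 1 − Φ(1.85/√10.84) = 1 − Φ(0.5619) ≈ 0.28709. Doubling: P(τ_{1.85} ≤ 10.84) ≈ 2 · 0.28709 = 0.57418 ≈ 0.5742.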